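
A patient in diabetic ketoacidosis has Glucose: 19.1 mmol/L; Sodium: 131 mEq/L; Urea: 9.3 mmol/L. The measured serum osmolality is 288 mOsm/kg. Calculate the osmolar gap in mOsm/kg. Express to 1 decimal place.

-2.4 mOsm/kg

Calculated osmolality = 2·Na + glucose + urea
= 2·131 + 19.1 + 9.3
= 262 + 19.10 + 9.30
= 290.4 mOsm/kg ≈ 290.4 mOsm/kg
Osmolar gap = measured − calculated = 288 − 290.4 = -2.4 mOsm/kg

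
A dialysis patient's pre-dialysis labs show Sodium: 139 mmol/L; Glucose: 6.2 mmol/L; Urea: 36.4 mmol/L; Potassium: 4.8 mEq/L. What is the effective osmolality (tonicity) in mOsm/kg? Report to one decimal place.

284.2 mOsm/kg

Effective osmolality excludes urea (freely permeant across cell membranes):
2·Na + glucose
= 2·139 + 6.2
= 278 + 6.2
= 284.2 mOsm/kg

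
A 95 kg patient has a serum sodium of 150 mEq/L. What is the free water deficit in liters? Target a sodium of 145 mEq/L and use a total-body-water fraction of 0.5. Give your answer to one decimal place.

TBW = 0.5 · 95 = 47.5 L
Free water deficit = TBW · (Na/145 − 1)
= 47.5 · (150/145 − 1)
= 47.5 · 0.0345
= 1.64 L

1.6 L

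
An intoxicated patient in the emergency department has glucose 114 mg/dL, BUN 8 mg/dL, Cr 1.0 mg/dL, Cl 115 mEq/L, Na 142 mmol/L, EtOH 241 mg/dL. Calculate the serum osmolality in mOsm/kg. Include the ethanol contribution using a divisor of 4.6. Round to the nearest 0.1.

345.6 mOsm/kg

Calculated osmolality = 2·Na + glucose/18 + BUN/2.8 + ethanol/4.6
= 2·142 + 114/18 + 8/2.8 + 241/4.6
= 284 + 6.33 + 2.86 + 52.39
= 345.58 mOsm/kg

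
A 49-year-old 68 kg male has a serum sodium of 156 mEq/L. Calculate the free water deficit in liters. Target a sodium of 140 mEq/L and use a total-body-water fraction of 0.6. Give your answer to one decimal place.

4.7 L

TBW = 0.6 · 68 = 40.8 L
Free water deficit = TBW · (Na/140 − 1)
= 40.8 · (156/140 − 1)
= 40.8 · 0.1143
= 4.66 L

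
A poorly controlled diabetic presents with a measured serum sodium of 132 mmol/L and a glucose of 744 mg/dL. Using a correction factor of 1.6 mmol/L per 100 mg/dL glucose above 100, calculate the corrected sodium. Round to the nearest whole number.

142 mmol/L

Corrected Na = measured Na + 1.6 · (glucose − 100)/100
= 132 + 1.6 · (744 − 100)/100
= 132 + 10.3
= 142.3 mmol/L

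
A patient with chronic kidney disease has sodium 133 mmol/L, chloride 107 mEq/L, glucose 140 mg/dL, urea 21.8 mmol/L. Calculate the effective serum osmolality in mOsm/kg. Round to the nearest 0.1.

Effective osmolality excludes urea (freely permeant across cell membranes):
2·Na + glucose/18
= 2·133 + 140/18
= 266 + 7.78
= 273.78 mOsm/kg

273.8 mOsm/kg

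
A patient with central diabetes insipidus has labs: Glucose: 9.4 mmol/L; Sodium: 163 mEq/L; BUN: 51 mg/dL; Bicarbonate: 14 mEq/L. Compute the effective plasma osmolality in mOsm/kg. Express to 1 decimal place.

Effective osmolality excludes urea (freely permeant across cell membranes):
2·Na + glucose
= 2·163 + 9.4
= 326 + 9.4
= 335.4 mOsm/kg

335.4 mOsm/kg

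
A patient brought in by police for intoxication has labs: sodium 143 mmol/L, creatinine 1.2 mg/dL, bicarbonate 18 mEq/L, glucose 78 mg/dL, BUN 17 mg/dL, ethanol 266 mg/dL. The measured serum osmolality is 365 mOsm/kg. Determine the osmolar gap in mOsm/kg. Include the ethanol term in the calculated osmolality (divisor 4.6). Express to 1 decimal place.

Calculated osmolality = 2·Na + glucose/18 + BUN/2.8 + ethanol/4.6
= 2·143 + 78/18 + 17/2.8 + 266/4.6
= 286 + 4.33 + 6.07 + 57.83
= 354.23 mOsm/kg ≈ 354.2 mOsm/kg
Osmolar gap = measured − calculated = 365 − 354.2 = 10.8 mOsm/kg

10.8 mOsm/kg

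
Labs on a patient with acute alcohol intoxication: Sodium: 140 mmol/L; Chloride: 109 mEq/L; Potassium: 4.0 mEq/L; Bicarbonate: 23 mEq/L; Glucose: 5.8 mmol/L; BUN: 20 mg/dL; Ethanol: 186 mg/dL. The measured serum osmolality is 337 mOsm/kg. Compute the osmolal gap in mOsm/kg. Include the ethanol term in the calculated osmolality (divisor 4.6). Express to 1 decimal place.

3.6 mOsm/kg

Calculated osmolality = 2·Na + glucose + BUN/2.8 + ethanol/4.6
= 2·140 + 5.8 + 20/2.8 + 186/4.6
= 280 + 5.80 + 7.14 + 40.43
= 333.37 mOsm/kg ≈ 333.4 mOsm/kg
Osmolar gap = measured − calculated = 337 − 333.4 = 3.6 mOsm/kg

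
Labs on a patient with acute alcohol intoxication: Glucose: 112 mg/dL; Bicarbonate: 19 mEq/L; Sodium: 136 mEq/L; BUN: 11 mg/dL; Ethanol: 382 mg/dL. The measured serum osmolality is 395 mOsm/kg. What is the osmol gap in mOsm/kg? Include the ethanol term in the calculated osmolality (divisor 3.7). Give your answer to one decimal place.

9.6 mOsm/kg

Calculated osmolality = 2·Na + glucose/18 + BUN/2.8 + ethanol/3.7
= 2·136 + 112/18 + 11/2.8 + 382/3.7
= 272 + 6.22 + 3.93 + 103.24
= 385.39 mOsm/kg ≈ 385.4 mOsm/kg
Osmolar gap = measured − calculated = 395 − 385.4 = 9.6 mOsm/kg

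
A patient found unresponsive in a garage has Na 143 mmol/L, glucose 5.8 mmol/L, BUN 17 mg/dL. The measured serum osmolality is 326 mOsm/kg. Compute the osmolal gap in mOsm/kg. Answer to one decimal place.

28.1 mOsm/kg

Calculated osmolality = 2·Na + glucose + BUN/2.8
= 2·143 + 5.8 + 17/2.8
= 286 + 5.80 + 6.07
= 297.87 mOsm/kg ≈ 297.9 mOsm/kg
Osmolar gap = measured − calculated = 326 − 297.9 = 28.1 mOsm/kg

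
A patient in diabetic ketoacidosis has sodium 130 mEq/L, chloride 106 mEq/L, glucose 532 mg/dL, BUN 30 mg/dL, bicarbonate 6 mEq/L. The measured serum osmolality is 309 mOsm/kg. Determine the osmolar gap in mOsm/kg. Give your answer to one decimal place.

Calculated osmolality = 2·Na + glucose/18 + BUN/2.8
= 2·130 + 532/18 + 30/2.8
= 260 + 29.56 + 10.71
= 300.27 mOsm/kg ≈ 300.3 mOsm/kg
Osmolar gap = measured − calculated = 309 − 300.3 = 8.7 mOsm/kg

8.7 mOsm/kg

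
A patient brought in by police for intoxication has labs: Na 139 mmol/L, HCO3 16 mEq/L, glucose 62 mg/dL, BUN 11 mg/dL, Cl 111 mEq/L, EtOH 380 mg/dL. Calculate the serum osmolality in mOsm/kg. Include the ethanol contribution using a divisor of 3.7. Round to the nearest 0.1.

Calculated osmolality = 2·Na + glucose/18 + BUN/2.8 + ethanol/3.7
= 2·139 + 62/18 + 11/2.8 + 380/3.7
= 278 + 3.44 + 3.93 + 102.70
= 388.07 mOsm/kg

388.1 mOsm/kg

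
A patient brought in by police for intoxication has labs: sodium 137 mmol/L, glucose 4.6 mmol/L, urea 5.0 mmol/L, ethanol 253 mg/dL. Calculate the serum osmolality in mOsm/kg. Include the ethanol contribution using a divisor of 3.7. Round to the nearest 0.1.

Calculated osmolality = 2·Na + glucose + urea + ethanol/3.7
= 2·137 + 4.6 + 5 + 253/3.7
= 274 + 4.60 + 5 + 68.38
= 351.98 mOsm/kg

352.0 mOsm/kg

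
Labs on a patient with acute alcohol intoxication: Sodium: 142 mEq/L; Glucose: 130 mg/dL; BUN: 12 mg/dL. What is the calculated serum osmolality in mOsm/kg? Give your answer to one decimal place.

295.5 mOsm/kg

Calculated osmolality = 2·Na + glucose/18 + BUN/2.8
= 2·142 + 130/18 + 12/2.8
= 284 + 7.22 + 4.29
= 295.51 mOsm/kg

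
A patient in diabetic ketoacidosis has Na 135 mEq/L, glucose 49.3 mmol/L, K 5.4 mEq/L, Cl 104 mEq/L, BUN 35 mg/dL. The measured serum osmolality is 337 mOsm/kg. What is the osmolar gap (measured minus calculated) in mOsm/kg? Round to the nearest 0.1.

5.2 mOsm/kg

Calculated osmolality = 2·Na + glucose + BUN/2.8
= 2·135 + 49.3 + 35/2.8
= 270 + 49.30 + 12.50
= 331.8 mOsm/kg ≈ 331.8 mOsm/kg
Osmolar gap = measured − calculated = 337 − 331.8 = 5.2 mOsm/kg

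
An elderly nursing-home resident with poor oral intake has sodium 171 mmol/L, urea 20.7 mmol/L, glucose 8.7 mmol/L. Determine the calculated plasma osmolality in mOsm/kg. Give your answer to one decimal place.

371.4 mOsm/kg

Calculated osmolality = 2·Na + glucose + urea
= 2·171 + 8.7 + 20.7
= 342 + 8.70 + 20.70
= 371.4 mOsm/kg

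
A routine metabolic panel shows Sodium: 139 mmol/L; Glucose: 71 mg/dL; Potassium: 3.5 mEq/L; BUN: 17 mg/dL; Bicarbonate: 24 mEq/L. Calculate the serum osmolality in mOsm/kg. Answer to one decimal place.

Calculated osmolality = 2·Na + glucose/18 + BUN/2.8
= 2·139 + 71/18 + 17/2.8
= 278 + 3.94 + 6.07
= 288.01 mOsm/kg

288.0 mOsm/kg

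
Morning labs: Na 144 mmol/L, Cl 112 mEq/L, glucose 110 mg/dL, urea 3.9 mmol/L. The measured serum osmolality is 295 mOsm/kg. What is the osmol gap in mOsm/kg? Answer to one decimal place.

Calculated osmolality = 2·Na + glucose/18 + urea
= 2·144 + 110/18 + 3.9
= 288 + 6.11 + 3.90
= 298.01 mOsm/kg ≈ 298.0 mOsm/kg
Osmolar gap = measured − calculated = 295 − 298.0 = -3.0 mOsm/kg

-3.0 mOsm/kg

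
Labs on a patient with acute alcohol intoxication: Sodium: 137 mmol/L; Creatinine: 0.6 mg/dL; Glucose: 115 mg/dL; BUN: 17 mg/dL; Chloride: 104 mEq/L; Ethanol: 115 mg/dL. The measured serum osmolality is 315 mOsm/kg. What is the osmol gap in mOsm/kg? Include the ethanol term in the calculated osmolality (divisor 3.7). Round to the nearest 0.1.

-2.5 mOsm/kg

Calculated osmolality = 2·Na + glucose/18 + BUN/2.8 + ethanol/3.7
= 2·137 + 115/18 + 17/2.8 + 115/3.7
= 274 + 6.39 + 6.07 + 31.08
= 317.54 mOsm/kg ≈ 317.5 mOsm/kg
Osmolar gap = measured − calculated = 315 − 317.5 = -2.5 mOsm/kg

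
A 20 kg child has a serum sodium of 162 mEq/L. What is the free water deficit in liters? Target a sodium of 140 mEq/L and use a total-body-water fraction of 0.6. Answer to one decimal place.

TBW = 0.6 · 20 = 12 L
Free water deficit = TBW · (Na/140 − 1)
= 12 · (162/140 − 1)
= 12 · 0.1571
= 1.89 L

1.9 L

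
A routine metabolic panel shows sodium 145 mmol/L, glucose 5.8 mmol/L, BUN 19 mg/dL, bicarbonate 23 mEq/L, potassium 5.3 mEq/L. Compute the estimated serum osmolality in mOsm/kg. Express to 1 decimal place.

302.6 mOsm/kg

Calculated osmolality = 2·Na + glucose + BUN/2.8
= 2·145 + 5.8 + 19/2.8
= 290 + 5.80 + 6.79
= 302.59 mOsm/kg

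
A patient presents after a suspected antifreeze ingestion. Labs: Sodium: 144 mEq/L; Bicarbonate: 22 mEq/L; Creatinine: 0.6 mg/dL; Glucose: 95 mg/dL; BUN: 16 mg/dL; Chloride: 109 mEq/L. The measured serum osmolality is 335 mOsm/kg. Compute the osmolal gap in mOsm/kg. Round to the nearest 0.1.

Calculated osmolality = 2·Na + glucose/18 + BUN/2.8
= 2·144 + 95/18 + 16/2.8
= 288 + 5.28 + 5.71
= 298.99 mOsm/kg ≈ 299.0 mOsm/kg
Osmolar gap = measured − calculated = 335 − 299.0 = 36.0 mOsm/kg

36.0 mOsm/kg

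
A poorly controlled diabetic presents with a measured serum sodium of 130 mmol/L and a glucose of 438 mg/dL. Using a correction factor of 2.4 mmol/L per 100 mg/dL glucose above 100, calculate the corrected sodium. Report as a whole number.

Corrected Na = measured Na + 2.4 · (glucose − 100)/100
= 130 + 2.4 · (438 − 100)/100
= 130 + 8.1
= 138.1 mmol/L

138 mmol/L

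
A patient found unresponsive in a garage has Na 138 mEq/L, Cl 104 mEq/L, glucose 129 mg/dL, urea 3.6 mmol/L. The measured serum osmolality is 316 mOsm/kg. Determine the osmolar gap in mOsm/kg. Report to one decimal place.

Calculated osmolality = 2·Na + glucose/18 + urea
= 2·138 + 129/18 + 3.6
= 276 + 7.17 + 3.60
= 286.77 mOsm/kg ≈ 286.8 mOsm/kg
Osmolar gap = measured − calculated = 316 − 286.8 = 29.2 mOsm/kg

29.2 mOsm/kg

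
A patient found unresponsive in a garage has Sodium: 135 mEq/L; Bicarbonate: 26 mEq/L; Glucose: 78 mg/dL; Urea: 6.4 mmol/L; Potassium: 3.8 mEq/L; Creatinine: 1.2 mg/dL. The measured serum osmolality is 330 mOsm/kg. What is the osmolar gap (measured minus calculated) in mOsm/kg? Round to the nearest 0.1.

Calculated osmolality = 2·Na + glucose/18 + urea
= 2·135 + 78/18 + 6.4
= 270 + 4.33 + 6.40
= 280.73 mOsm/kg ≈ 280.7 mOsm/kg
Osmolar gap = measured − calculated = 330 − 280.7 = 49.3 mOsm/kg

49.3 mOsm/kg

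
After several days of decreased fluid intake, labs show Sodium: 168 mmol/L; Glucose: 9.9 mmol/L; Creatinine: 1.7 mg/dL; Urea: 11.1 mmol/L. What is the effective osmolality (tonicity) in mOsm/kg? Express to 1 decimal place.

345.9 mOsm/kg

Effective osmolality excludes urea (freely permeant across cell membranes):
2·Na + glucose
= 2·168 + 9.9
= 336 + 9.9
= 345.9 mOsm/kg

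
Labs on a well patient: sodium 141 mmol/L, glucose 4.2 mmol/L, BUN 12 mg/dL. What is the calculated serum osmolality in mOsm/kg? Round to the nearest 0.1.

Calculated osmolality = 2·Na + glucose + BUN/2.8
= 2·141 + 4.2 + 12/2.8
= 282 + 4.20 + 4.29
= 290.49 mOsm/kg

290.5 mOsm/kg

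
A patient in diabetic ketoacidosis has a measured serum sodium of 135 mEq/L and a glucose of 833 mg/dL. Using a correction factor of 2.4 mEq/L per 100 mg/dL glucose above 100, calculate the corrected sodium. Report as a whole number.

Corrected Na = measured Na + 2.4 · (glucose − 100)/100
= 135 + 2.4 · (833 − 100)/100
= 135 + 17.6
= 152.6 mEq/L

153 mEq/L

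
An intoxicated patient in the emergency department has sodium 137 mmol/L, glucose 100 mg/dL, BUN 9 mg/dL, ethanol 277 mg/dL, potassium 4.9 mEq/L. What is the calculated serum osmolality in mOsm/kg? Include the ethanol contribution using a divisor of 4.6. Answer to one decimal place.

Calculated osmolality = 2·Na + glucose/18 + BUN/2.8 + ethanol/4.6
= 2·137 + 100/18 + 9/2.8 + 277/4.6
= 274 + 5.56 + 3.21 + 60.22
= 342.99 mOsm/kg

343.0 mOsm/kg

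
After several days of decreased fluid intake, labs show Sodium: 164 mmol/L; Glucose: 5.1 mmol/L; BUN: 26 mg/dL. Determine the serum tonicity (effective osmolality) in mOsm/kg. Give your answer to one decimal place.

333.1 mOsm/kg

Effective osmolality excludes urea (freely permeant across cell membranes):
2·Na + glucose
= 2·164 + 5.1
= 328 + 5.1
= 333.1 mOsm/kg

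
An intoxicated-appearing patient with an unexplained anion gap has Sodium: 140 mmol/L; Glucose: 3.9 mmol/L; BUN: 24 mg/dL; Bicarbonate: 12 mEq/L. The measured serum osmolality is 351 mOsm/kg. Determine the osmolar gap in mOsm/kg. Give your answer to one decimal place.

Calculated osmolality = 2·Na + glucose + BUN/2.8
= 2·140 + 3.9 + 24/2.8
= 280 + 3.90 + 8.57
= 292.47 mOsm/kg ≈ 292.5 mOsm/kg
Osmolar gap = measured − calculated = 351 − 292.5 = 58.5 mOsm/kg

58.5 mOsm/kg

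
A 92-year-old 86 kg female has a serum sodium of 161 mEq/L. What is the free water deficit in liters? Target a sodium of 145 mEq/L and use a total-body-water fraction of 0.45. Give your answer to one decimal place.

TBW = 0.45 · 86 = 38.7 L
Free water deficit = TBW · (Na/145 − 1)
= 38.7 · (161/145 − 1)
= 38.7 · 0.1103
= 4.27 L

4.3 L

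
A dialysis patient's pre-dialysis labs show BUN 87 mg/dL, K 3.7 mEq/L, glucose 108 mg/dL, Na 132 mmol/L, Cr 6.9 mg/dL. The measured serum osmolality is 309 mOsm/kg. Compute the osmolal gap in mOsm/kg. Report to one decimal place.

Calculated osmolality = 2·Na + glucose/18 + BUN/2.8
= 2·132 + 108/18 + 87/2.8
= 264 + 6 + 31.07
= 301.07 mOsm/kg ≈ 301.1 mOsm/kg
Osmolar gap = measured − calculated = 309 − 301.1 = 7.9 mOsm/kg

7.9 mOsm/kg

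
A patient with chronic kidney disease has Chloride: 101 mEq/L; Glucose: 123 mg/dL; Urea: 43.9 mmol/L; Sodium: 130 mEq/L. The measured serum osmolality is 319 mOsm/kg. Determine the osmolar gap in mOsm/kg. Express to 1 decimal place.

8.3 mOsm/kg

Calculated osmolality = 2·Na + glucose/18 + urea
= 2·130 + 123/18 + 43.9
= 260 + 6.83 + 43.90
= 310.73 mOsm/kg ≈ 310.7 mOsm/kg
Osmolar gap = measured − calculated = 319 − 310.7 = 8.3 mOsm/kg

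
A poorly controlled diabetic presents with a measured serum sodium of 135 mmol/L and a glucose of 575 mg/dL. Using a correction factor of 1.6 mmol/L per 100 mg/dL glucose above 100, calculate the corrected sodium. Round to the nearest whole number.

143 mmol/L

Corrected Na = measured Na + 1.6 · (glucose − 100)/100
= 135 + 1.6 · (575 − 100)/100
= 135 + 7.6
= 142.6 mmol/L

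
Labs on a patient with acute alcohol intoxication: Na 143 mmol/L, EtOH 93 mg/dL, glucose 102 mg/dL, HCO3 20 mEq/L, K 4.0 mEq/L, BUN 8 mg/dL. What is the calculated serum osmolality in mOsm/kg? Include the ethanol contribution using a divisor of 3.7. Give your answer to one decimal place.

Calculated osmolality = 2·Na + glucose/18 + BUN/2.8 + ethanol/3.7
= 2·143 + 102/18 + 8/2.8 + 93/3.7
= 286 + 5.67 + 2.86 + 25.14
= 319.67 mOsm/kg

319.7 mOsm/kg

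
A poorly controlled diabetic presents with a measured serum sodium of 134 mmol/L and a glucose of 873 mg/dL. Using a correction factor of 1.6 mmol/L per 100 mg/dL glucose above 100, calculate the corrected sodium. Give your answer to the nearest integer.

Corrected Na = measured Na + 1.6 · (glucose − 100)/100
= 134 + 1.6 · (873 − 100)/100
= 134 + 12.4
= 146.4 mmol/L

146 mmol/L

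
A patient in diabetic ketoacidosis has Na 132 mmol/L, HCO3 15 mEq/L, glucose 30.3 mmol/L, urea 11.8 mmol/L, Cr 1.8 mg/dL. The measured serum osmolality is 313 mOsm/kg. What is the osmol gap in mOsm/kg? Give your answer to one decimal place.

6.9 mOsm/kg

Calculated osmolality = 2·Na + glucose + urea
= 2·132 + 30.3 + 11.8
= 264 + 30.30 + 11.80
= 306.1 mOsm/kg ≈ 306.1 mOsm/kg
Osmolar gap = measured − calculated = 313 − 306.1 = 6.9 mOsm/kg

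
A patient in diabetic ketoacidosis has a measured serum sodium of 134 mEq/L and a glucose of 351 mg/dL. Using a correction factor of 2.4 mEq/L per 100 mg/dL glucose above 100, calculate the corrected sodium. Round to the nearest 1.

140 mEq/L

Corrected Na = measured Na + 2.4 · (glucose − 100)/100
= 134 + 2.4 · (351 − 100)/100
= 134 + 6
= 140 mEq/L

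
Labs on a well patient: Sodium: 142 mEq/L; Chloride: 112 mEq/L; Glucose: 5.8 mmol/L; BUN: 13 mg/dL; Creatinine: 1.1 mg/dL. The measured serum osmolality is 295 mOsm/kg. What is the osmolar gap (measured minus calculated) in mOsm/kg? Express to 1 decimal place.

Calculated osmolality = 2·Na + glucose + BUN/2.8
= 2·142 + 5.8 + 13/2.8
= 284 + 5.80 + 4.64
= 294.44 mOsm/kg ≈ 294.4 mOsm/kg
Osmolar gap = measured − calculated = 295 − 294.4 = 0.6 mOsm/kg

0.6 mOsm/kg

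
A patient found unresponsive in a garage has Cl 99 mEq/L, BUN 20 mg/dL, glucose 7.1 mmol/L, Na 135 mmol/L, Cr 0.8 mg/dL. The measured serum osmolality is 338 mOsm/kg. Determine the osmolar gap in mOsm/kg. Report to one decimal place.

53.8 mOsm/kg

Calculated osmolality = 2·Na + glucose + BUN/2.8
= 2·135 + 7.1 + 20/2.8
= 270 + 7.10 + 7.14
= 284.24 mOsm/kg ≈ 284.2 mOsm/kg
Osmolar gap = measured − calculated = 338 − 284.2 = 53.8 mOsm/kg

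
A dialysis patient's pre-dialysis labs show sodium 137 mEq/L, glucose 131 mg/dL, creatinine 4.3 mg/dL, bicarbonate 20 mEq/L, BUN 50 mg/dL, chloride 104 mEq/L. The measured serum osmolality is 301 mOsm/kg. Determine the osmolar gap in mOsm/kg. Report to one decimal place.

Calculated osmolality = 2·Na + glucose/18 + BUN/2.8
= 2·137 + 131/18 + 50/2.8
= 274 + 7.28 + 17.86
= 299.14 mOsm/kg ≈ 299.1 mOsm/kg
Osmolar gap = measured − calculated = 301 − 299.1 = 1.9 mOsm/kg

1.9 mOsm/kg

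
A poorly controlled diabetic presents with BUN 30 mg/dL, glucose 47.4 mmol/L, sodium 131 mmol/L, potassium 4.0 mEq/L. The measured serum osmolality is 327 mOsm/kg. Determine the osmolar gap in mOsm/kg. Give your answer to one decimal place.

6.9 mOsm/kg

Calculated osmolality = 2·Na + glucose + BUN/2.8
= 2·131 + 47.4 + 30/2.8
= 262 + 47.40 + 10.71
= 320.11 mOsm/kg ≈ 320.1 mOsm/kg
Osmolar gap = measured − calculated = 327 − 320.1 = 6.9 mOsm/kg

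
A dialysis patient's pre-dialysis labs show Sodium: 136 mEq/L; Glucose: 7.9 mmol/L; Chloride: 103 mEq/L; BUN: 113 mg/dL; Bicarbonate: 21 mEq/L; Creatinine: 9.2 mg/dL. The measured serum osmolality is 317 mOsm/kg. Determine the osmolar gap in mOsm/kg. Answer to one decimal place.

Calculated osmolality = 2·Na + glucose + BUN/2.8
= 2·136 + 7.9 + 113/2.8
= 272 + 7.90 + 40.36
= 320.26 mOsm/kg ≈ 320.3 mOsm/kg
Osmolar gap = measured − calculated = 317 − 320.3 = -3.3 mOsm/kg

-3.3 mOsm/kg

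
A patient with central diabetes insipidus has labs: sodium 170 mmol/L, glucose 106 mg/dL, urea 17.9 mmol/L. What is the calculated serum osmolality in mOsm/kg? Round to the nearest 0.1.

Calculated osmolality = 2·Na + glucose/18 + urea
= 2·170 + 106/18 + 17.9
= 340 + 5.89 + 17.90
= 363.79 mOsm/kg

363.8 mOsm/kg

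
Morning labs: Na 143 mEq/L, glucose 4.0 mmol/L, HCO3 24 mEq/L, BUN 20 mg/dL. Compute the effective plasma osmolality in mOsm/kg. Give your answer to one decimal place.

290.0 mOsm/kg

Effective osmolality excludes urea (freely permeant across cell membranes):
2·Na + glucose
= 2·143 + 4
= 286 + 4
= 290 mOsm/kg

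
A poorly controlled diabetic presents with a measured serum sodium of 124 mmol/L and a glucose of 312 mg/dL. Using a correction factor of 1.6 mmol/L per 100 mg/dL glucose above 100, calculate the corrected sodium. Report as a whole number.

Corrected Na = measured Na + 1.6 · (glucose − 100)/100
= 124 + 1.6 · (312 − 100)/100
= 124 + 3.4
= 127.4 mmol/L

127 mmol/L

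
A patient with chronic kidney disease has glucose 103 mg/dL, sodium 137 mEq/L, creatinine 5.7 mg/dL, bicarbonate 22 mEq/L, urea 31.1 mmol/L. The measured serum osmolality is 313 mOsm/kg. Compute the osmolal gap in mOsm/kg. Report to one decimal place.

2.2 mOsm/kg

Calculated osmolality = 2·Na + glucose/18 + urea
= 2·137 + 103/18 + 31.1
= 274 + 5.72 + 31.10
= 310.82 mOsm/kg ≈ 310.8 mOsm/kg
Osmolar gap = measured − calculated = 313 − 310.8 = 2.2 mOsm/kg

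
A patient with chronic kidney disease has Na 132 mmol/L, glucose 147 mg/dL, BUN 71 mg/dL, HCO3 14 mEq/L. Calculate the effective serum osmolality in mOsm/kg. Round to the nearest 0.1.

272.2 mOsm/kg

Effective osmolality excludes urea (freely permeant across cell membranes):
2·Na + glucose/18
= 2·132 + 147/18
= 264 + 8.17
= 272.17 mOsm/kg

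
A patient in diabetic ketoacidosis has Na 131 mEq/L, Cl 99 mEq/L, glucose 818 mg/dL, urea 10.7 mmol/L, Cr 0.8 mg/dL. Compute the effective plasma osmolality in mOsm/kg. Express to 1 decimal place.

Effective osmolality excludes urea (freely permeant across cell membranes):
2·Na + glucose/18
= 2·131 + 818/18
= 262 + 45.44
= 307.44 mOsm/kg

307.4 mOsm/kg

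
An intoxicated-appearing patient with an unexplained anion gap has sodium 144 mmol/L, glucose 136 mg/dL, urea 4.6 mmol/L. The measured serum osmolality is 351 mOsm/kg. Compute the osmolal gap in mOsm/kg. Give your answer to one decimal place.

Calculated osmolality = 2·Na + glucose/18 + urea
= 2·144 + 136/18 + 4.6
= 288 + 7.56 + 4.60
= 300.16 mOsm/kg ≈ 300.2 mOsm/kg
Osmolar gap = measured − calculated = 351 − 300.2 = 50.8 mOsm/kg

50.8 mOsm/kg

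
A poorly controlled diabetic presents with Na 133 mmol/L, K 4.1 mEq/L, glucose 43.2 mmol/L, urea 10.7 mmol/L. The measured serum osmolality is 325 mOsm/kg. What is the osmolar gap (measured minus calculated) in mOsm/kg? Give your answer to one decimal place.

5.1 mOsm/kg

Calculated osmolality = 2·Na + glucose + urea
= 2·133 + 43.2 + 10.7
= 266 + 43.20 + 10.70
= 319.9 mOsm/kg ≈ 319.9 mOsm/kg
Osmolar gap = measured − calculated = 325 − 319.9 = 5.1 mOsm/kg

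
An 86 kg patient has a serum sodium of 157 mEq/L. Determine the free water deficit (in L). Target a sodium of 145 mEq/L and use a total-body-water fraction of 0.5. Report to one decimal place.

TBW = 0.5 · 86 = 43 L
Free water deficit = TBW · (Na/145 − 1)
= 43 · (157/145 − 1)
= 43 · 0.0828
= 3.56 L

3.6 L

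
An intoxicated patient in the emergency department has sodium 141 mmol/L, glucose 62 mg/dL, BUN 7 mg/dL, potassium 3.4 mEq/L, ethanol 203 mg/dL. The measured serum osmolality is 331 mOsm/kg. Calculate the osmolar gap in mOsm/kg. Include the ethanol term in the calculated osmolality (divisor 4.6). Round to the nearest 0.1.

-1.1 mOsm/kg

Calculated osmolality = 2·Na + glucose/18 + BUN/2.8 + ethanol/4.6
= 2·141 + 62/18 + 7/2.8 + 203/4.6
= 282 + 3.44 + 2.50 + 44.13
= 332.07 mOsm/kg ≈ 332.1 mOsm/kg
Osmolar gap = measured − calculated = 331 − 332.1 = -1.1 mOsm/kg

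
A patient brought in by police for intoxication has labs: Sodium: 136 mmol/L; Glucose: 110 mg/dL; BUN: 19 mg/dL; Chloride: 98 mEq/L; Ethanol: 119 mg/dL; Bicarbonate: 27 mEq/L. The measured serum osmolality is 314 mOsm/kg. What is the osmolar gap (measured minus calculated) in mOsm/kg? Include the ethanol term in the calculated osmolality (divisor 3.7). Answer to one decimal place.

Calculated osmolality = 2·Na + glucose/18 + BUN/2.8 + ethanol/3.7
= 2·136 + 110/18 + 19/2.8 + 119/3.7
= 272 + 6.11 + 6.79 + 32.16
= 317.06 mOsm/kg ≈ 317.1 mOsm/kg
Osmolar gap = measured − calculated = 314 − 317.1 = -3.1 mOsm/kg

-3.1 mOsm/kg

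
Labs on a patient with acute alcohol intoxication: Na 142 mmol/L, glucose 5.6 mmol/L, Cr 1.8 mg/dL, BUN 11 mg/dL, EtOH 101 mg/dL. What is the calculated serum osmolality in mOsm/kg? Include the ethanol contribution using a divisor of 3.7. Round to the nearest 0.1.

320.8 mOsm/kg

Calculated osmolality = 2·Na + glucose + BUN/2.8 + ethanol/3.7
= 2·142 + 5.6 + 11/2.8 + 101/3.7
= 284 + 5.60 + 3.93 + 27.30
= 320.83 mOsm/kg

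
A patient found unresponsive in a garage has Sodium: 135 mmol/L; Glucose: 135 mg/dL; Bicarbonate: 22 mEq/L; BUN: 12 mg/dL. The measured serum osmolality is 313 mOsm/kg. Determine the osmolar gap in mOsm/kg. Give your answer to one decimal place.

31.2 mOsm/kg

Calculated osmolality = 2·Na + glucose/18 + BUN/2.8
= 2·135 + 135/18 + 12/2.8
= 270 + 7.50 + 4.29
= 281.79 mOsm/kg ≈ 281.8 mOsm/kg
Osmolar gap = measured − calculated = 313 − 281.8 = 31.2 mOsm/kg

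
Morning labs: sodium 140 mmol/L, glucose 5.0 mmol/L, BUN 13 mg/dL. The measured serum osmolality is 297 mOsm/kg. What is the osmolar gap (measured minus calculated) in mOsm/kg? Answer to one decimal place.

7.4 mOsm/kg

Calculated osmolality = 2·Na + glucose + BUN/2.8
= 2·140 + 5 + 13/2.8
= 280 + 5 + 4.64
= 289.64 mOsm/kg ≈ 289.6 mOsm/kg
Osmolar gap = measured − calculated = 297 − 289.6 = 7.4 mOsm/kg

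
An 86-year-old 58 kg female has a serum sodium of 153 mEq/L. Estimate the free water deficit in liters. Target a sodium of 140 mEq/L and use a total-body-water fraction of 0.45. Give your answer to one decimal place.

TBW = 0.45 · 58 = 26.1 L
Free water deficit = TBW · (Na/140 − 1)
= 26.1 · (153/140 − 1)
= 26.1 · 0.0929
= 2.42 L

2.4 L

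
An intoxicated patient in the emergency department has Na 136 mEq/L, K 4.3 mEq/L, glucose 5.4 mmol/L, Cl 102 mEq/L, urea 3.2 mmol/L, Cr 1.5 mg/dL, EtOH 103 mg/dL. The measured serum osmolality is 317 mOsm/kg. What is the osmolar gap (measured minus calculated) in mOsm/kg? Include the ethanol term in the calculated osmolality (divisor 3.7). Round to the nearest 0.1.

Calculated osmolality = 2·Na + glucose + urea + ethanol/3.7
= 2·136 + 5.4 + 3.2 + 103/3.7
= 272 + 5.40 + 3.20 + 27.84
= 308.44 mOsm/kg ≈ 308.4 mOsm/kg
Osmolar gap = measured − calculated = 317 − 308.4 = 8.6 mOsm/kg

8.6 mOsm/kg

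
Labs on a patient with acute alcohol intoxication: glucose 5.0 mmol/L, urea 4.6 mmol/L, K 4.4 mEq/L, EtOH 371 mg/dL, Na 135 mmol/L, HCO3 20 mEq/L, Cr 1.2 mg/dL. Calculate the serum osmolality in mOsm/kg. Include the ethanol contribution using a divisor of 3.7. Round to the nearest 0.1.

379.9 mOsm/kg

Calculated osmolality = 2·Na + glucose + urea + ethanol/3.7
= 2·135 + 5 + 4.6 + 371/3.7
= 270 + 5 + 4.60 + 100.27
= 379.87 mOsm/kg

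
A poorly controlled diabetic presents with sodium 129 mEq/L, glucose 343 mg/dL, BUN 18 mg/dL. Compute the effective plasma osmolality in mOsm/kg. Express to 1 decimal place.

Effective osmolality excludes urea (freely permeant across cell membranes):
2·Na + glucose/18
= 2·129 + 343/18
= 258 + 19.06
= 277.06 mOsm/kg

277.1 mOsm/kg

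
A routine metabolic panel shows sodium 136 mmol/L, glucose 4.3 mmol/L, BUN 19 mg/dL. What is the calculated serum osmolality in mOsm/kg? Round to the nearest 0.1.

Calculated osmolality = 2·Na + glucose + BUN/2.8
= 2·136 + 4.3 + 19/2.8
= 272 + 4.30 + 6.79
= 283.09 mOsm/kg

283.1 mOsm/kg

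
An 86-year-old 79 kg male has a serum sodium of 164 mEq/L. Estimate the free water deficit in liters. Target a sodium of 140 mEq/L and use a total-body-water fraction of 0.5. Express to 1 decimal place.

TBW = 0.5 · 79 = 39.5 L
Free water deficit = TBW · (Na/140 − 1)
= 39.5 · (164/140 − 1)
= 39.5 · 0.1714
= 6.77 L

6.8 L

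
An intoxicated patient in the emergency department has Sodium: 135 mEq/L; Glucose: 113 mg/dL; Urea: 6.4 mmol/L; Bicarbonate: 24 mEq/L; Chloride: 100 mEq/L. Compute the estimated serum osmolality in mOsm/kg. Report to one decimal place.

282.7 mOsm/kg

Calculated osmolality = 2·Na + glucose/18 + urea
= 2·135 + 113/18 + 6.4
= 270 + 6.28 + 6.40
= 282.68 mOsm/kg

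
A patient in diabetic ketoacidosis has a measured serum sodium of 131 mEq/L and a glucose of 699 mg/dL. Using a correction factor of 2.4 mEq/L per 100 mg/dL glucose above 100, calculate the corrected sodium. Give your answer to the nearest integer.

145 mEq/L

Corrected Na = measured Na + 2.4 · (glucose − 100)/100
= 131 + 2.4 · (699 − 100)/100
= 131 + 14.4
= 145.4 mEq/L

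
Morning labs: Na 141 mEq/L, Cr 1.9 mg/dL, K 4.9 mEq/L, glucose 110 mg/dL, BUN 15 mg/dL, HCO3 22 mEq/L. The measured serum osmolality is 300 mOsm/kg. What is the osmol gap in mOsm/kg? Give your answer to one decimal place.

Calculated osmolality = 2·Na + glucose/18 + BUN/2.8
= 2·141 + 110/18 + 15/2.8
= 282 + 6.11 + 5.36
= 293.47 mOsm/kg ≈ 293.5 mOsm/kg
Osmolar gap = measured − calculated = 300 − 293.5 = 6.5 mOsm/kg

6.5 mOsm/kg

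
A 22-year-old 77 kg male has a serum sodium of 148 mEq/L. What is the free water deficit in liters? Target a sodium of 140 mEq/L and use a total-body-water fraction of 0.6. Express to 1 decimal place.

TBW = 0.6 · 77 = 46.2 L
Free water deficit = TBW · (Na/140 − 1)
= 46.2 · (148/140 − 1)
= 46.2 · 0.0571
= 2.64 L

2.6 L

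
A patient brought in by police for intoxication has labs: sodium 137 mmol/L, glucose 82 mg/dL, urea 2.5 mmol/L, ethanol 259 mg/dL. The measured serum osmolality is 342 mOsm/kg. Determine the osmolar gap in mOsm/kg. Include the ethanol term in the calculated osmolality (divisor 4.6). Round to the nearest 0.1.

4.6 mOsm/kg

Calculated osmolality = 2·Na + glucose/18 + urea + ethanol/4.6
= 2·137 + 82/18 + 2.5 + 259/4.6
= 274 + 4.56 + 2.50 + 56.30
= 337.36 mOsm/kg ≈ 337.4 mOsm/kg
Osmolar gap = measured − calculated = 342 − 337.4 = 4.6 mOsm/kg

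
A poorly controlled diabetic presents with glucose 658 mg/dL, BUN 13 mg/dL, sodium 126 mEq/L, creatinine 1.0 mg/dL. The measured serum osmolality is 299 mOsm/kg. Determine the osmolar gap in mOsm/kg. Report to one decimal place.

Calculated osmolality = 2·Na + glucose/18 + BUN/2.8
= 2·126 + 658/18 + 13/2.8
= 252 + 36.56 + 4.64
= 293.2 mOsm/kg ≈ 293.2 mOsm/kg
Osmolar gap = measured − calculated = 299 − 293.2 = 5.8 mOsm/kg

5.8 mOsm/kg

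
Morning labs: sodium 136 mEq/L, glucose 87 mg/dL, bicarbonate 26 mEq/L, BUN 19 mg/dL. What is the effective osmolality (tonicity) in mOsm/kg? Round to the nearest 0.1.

Effective osmolality excludes urea (freely permeant across cell membranes):
2·Na + glucose/18
= 2·136 + 87/18
= 272 + 4.83
= 276.83 mOsm/kg

276.8 mOsm/kg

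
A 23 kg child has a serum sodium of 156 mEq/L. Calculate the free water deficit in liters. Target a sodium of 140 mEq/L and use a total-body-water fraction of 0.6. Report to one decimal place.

TBW = 0.6 · 23 = 13.8 L
Free water deficit = TBW · (Na/140 − 1)
= 13.8 · (156/140 − 1)
= 13.8 · 0.1143
= 1.58 L

1.6 L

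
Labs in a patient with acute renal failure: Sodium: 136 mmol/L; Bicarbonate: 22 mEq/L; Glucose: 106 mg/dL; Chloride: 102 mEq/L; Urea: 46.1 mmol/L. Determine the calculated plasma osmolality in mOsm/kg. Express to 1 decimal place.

324.0 mOsm/kg

Calculated osmolality = 2·Na + glucose/18 + urea
= 2·136 + 106/18 + 46.1
= 272 + 5.89 + 46.10
= 323.99 mOsm/kg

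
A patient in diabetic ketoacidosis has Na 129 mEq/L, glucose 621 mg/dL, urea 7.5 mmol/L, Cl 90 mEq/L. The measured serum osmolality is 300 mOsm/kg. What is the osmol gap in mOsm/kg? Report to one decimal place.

0.0 mOsm/kg

Calculated osmolality = 2·Na + glucose/18 + urea
= 2·129 + 621/18 + 7.5
= 258 + 34.50 + 7.50
= 300 mOsm/kg ≈ 300.0 mOsm/kg
Osmolar gap = measured − calculated = 300 − 300.0 = 0.0 mOsm/kg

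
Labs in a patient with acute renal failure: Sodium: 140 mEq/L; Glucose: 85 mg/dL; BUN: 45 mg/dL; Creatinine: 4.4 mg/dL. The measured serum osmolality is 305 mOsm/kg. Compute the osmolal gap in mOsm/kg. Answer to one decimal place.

4.2 mOsm/kg

Calculated osmolality = 2·Na + glucose/18 + BUN/2.8
= 2·140 + 85/18 + 45/2.8
= 280 + 4.72 + 16.07
= 300.79 mOsm/kg ≈ 300.8 mOsm/kg
Osmolar gap = measured − calculated = 305 − 300.8 = 4.2 mOsm/kg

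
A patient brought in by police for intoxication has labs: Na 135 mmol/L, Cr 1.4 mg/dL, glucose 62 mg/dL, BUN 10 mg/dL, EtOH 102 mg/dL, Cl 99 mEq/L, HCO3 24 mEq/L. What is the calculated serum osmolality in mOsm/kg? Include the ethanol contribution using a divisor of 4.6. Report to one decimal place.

299.2 mOsm/kg

Calculated osmolality = 2·Na + glucose/18 + BUN/2.8 + ethanol/4.6
= 2·135 + 62/18 + 10/2.8 + 102/4.6
= 270 + 3.44 + 3.57 + 22.17
= 299.18 mOsm/kg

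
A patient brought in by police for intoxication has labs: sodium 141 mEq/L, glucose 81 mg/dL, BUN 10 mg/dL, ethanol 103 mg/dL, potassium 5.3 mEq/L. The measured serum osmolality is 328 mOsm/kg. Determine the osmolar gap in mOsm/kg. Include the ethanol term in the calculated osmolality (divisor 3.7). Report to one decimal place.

Calculated osmolality = 2·Na + glucose/18 + BUN/2.8 + ethanol/3.7
= 2·141 + 81/18 + 10/2.8 + 103/3.7
= 282 + 4.50 + 3.57 + 27.84
= 317.91 mOsm/kg ≈ 317.9 mOsm/kg
Osmolar gap = measured − calculated = 328 − 317.9 = 10.1 mOsm/kg

10.1 mOsm/kg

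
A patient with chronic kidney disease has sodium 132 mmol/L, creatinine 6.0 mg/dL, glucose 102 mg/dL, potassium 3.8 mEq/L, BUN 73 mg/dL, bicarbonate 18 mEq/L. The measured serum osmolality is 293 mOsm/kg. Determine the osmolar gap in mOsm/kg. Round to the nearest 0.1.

-2.7 mOsm/kg

Calculated osmolality = 2·Na + glucose/18 + BUN/2.8
= 2·132 + 102/18 + 73/2.8
= 264 + 5.67 + 26.07
= 295.74 mOsm/kg ≈ 295.7 mOsm/kg
Osmolar gap = measured − calculated = 293 − 295.7 = -2.7 mOsm/kg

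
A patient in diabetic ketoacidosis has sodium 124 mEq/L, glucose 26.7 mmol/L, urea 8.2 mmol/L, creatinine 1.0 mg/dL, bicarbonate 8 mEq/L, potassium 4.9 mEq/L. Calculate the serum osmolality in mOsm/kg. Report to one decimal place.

282.9 mOsm/kg

Calculated osmolality = 2·Na + glucose + urea
= 2·124 + 26.7 + 8.2
= 248 + 26.70 + 8.20
= 282.9 mOsm/kg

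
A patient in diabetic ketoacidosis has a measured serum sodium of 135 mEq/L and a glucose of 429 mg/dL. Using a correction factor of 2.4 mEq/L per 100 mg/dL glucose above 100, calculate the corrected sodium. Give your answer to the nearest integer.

Corrected Na = measured Na + 2.4 · (glucose − 100)/100
= 135 + 2.4 · (429 − 100)/100
= 135 + 7.9
= 142.9 mEq/L

143 mEq/L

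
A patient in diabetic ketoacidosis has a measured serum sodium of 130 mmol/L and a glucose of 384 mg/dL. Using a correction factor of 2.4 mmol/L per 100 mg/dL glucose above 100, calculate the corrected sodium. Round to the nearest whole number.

Corrected Na = measured Na + 2.4 · (glucose − 100)/100
= 130 + 2.4 · (384 − 100)/100
= 130 + 6.8
= 136.8 mmol/L

137 mmol/L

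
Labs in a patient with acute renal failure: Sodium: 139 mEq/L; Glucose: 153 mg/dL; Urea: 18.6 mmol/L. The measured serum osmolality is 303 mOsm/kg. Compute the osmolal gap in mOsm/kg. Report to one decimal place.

-2.1 mOsm/kg

Calculated osmolality = 2·Na + glucose/18 + urea
= 2·139 + 153/18 + 18.6
= 278 + 8.50 + 18.60
= 305.1 mOsm/kg ≈ 305.1 mOsm/kg
Osmolar gap = measured − calculated = 303 − 305.1 = -2.1 mOsm/kg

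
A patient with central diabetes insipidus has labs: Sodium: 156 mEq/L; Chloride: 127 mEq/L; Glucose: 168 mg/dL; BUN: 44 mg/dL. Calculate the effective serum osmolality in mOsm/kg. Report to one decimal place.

321.3 mOsm/kg

Effective osmolality excludes urea (freely permeant across cell membranes):
2·Na + glucose/18
= 2·156 + 168/18
= 312 + 9.33
= 321.33 mOsm/kg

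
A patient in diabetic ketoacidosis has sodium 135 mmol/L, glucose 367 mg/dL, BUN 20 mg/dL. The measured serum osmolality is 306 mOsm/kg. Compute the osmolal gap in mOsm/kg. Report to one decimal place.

Calculated osmolality = 2·Na + glucose/18 + BUN/2.8
= 2·135 + 367/18 + 20/2.8
= 270 + 20.39 + 7.14
= 297.53 mOsm/kg ≈ 297.5 mOsm/kg
Osmolar gap = measured − calculated = 306 − 297.5 = 8.5 mOsm/kg

8.5 mOsm/kg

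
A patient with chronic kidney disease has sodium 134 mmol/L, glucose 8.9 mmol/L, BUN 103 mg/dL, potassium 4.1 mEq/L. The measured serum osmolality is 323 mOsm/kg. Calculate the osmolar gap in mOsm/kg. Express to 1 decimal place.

9.3 mOsm/kg

Calculated osmolality = 2·Na + glucose + BUN/2.8
= 2·134 + 8.9 + 103/2.8
= 268 + 8.90 + 36.79
= 313.69 mOsm/kg ≈ 313.7 mOsm/kg
Osmolar gap = measured − calculated = 323 − 313.7 = 9.3 mOsm/kg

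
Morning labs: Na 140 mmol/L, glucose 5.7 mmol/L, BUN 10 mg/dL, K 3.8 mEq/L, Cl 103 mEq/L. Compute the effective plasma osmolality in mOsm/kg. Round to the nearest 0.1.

Effective osmolality excludes urea (freely permeant across cell membranes):
2·Na + glucose
= 2·140 + 5.7
= 280 + 5.7
= 285.7 mOsm/kg

285.7 mOsm/kg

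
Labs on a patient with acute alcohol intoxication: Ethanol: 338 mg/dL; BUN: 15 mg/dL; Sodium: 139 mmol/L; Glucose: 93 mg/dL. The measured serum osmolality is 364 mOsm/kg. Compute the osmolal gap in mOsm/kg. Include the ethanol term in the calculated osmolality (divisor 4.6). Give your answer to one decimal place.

Calculated osmolality = 2·Na + glucose/18 + BUN/2.8 + ethanol/4.6
= 2·139 + 93/18 + 15/2.8 + 338/4.6
= 278 + 5.17 + 5.36 + 73.48
= 362.01 mOsm/kg ≈ 362.0 mOsm/kg
Osmolar gap = measured − calculated = 364 − 362.0 = 2.0 mOsm/kg

2.0 mOsm/kg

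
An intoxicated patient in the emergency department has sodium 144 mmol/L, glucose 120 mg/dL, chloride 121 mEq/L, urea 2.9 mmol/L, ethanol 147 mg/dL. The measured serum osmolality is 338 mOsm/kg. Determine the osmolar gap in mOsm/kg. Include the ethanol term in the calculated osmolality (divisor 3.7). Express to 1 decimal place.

Calculated osmolality = 2·Na + glucose/18 + urea + ethanol/3.7
= 2·144 + 120/18 + 2.9 + 147/3.7
= 288 + 6.67 + 2.90 + 39.73
= 337.3 mOsm/kg ≈ 337.3 mOsm/kg
Osmolar gap = measured − calculated = 338 − 337.3 = 0.7 mOsm/kg

0.7 mOsm/kg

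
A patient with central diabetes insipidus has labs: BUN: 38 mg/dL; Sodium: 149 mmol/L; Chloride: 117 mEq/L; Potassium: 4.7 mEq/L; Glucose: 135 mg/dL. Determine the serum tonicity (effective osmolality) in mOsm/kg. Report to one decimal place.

305.5 mOsm/kg

Effective osmolality excludes urea (freely permeant across cell membranes):
2·Na + glucose/18
= 2·149 + 135/18
= 298 + 7.5
= 305.5 mOsm/kg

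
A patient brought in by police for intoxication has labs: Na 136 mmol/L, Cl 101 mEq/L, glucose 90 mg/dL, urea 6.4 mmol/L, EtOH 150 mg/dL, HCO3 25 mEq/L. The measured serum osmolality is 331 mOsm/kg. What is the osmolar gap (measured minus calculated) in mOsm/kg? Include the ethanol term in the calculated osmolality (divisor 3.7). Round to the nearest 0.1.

Calculated osmolality = 2·Na + glucose/18 + urea + ethanol/3.7
= 2·136 + 90/18 + 6.4 + 150/3.7
= 272 + 5 + 6.40 + 40.54
= 323.94 mOsm/kg ≈ 323.9 mOsm/kg
Osmolar gap = measured − calculated = 331 − 323.9 = 7.1 mOsm/kg

7.1 mOsm/kg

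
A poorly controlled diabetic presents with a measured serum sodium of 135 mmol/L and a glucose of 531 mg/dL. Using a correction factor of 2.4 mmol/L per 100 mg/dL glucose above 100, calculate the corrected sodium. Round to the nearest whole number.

145 mmol/L

Corrected Na = measured Na + 2.4 · (glucose − 100)/100
= 135 + 2.4 · (531 − 100)/100
= 135 + 10.3
= 145.3 mmol/L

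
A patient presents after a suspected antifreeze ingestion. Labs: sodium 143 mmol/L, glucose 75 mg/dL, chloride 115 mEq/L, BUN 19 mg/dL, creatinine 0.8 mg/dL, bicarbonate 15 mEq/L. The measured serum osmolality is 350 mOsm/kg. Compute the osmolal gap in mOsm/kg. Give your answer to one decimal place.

53.0 mOsm/kg

Calculated osmolality = 2·Na + glucose/18 + BUN/2.8
= 2·143 + 75/18 + 19/2.8
= 286 + 4.17 + 6.79
= 296.96 mOsm/kg ≈ 297.0 mOsm/kg
Osmolar gap = measured − calculated = 350 − 297.0 = 53.0 mOsm/kg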